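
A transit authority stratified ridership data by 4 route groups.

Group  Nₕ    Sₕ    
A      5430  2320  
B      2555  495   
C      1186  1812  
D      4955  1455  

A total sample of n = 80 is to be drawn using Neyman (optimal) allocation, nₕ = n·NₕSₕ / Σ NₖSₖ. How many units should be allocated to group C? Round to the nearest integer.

A: NₕSₕ = 5430·2320 = 12597600
B: NₕSₕ = 2555·495 = 1264725
C: NₕSₕ = 1186·1812 = 2149032
D: NₕSₕ = 4955·1455 = 7209525
Σ NₕSₕ = 23220882.
n_C = 80·2149032/23220882 = 7.404... → 7.

7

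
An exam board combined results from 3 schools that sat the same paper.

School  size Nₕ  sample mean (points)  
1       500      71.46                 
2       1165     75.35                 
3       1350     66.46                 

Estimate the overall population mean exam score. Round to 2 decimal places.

N = 3015; weights Wₕ = Nₕ/N = (0.1658, 0.3864, 0.4478).
x̄_st = Σ Wₕ·x̄ₕ = 0.1658·71.46 + 0.3864·75.35 + 0.4478·66.46 ≈ 70.7243...
→ 70.72.

70.72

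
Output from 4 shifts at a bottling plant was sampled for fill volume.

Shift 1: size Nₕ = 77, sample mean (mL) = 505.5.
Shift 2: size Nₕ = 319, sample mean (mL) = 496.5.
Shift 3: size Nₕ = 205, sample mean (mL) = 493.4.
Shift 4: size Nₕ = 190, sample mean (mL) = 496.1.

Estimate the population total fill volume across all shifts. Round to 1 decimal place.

392713.0

1: 77·505.5 = 38923.5
2: 319·496.5 = 158383.5
3: 205·493.4 = 101147
4: 190·496.1 = 94259
τ̂ = Σ Nₕx̄ₕ = 392713.0.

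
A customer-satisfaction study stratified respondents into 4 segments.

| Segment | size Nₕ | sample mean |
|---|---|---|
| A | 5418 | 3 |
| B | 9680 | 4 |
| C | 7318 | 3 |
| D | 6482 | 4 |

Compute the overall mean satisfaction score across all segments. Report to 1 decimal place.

N = 28898; weights Wₕ = Nₕ/N = (0.1875, 0.3350, 0.2532, 0.2243).
x̄_st = Σ Wₕ·x̄ₕ = 0.1875·3 + 0.3350·4 + 0.2532·3 + 0.2243·4 ≈ 3.559...
→ 3.6.

3.6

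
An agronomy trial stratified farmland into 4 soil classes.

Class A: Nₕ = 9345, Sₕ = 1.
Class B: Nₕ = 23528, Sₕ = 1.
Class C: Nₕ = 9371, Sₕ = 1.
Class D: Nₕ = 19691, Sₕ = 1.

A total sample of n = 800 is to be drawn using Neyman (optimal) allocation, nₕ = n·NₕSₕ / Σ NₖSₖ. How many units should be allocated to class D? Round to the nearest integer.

Σ NₕSₕ = 9345·1 + 23528·1 + 9371·1 + 19691·1 = 61935.
Share for D: 19691/61935 = 0.31793.
n_D = 800 × 0.31793 = 254.344... → 254.

254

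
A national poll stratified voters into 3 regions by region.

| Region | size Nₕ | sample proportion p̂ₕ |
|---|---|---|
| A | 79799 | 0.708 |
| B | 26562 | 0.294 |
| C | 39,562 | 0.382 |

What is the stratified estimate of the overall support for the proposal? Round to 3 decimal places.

N = 79799 + 26562 + 39562 = 145923.
Overall proportion = Σ (Nₕ/N)·p̂ₕ.
Σ Nₕp̂ₕ = 56497.692 + 7809.228 + 15112.684 = 79419.604.
79419.604 / 145923 = 0.54426... → 0.544.

0.544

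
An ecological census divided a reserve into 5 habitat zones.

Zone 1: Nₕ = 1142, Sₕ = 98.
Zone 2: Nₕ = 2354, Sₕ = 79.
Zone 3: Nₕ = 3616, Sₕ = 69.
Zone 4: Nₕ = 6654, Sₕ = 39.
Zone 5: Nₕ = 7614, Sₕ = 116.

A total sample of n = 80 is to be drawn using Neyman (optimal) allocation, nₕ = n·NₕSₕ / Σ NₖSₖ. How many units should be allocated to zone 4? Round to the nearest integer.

Σ NₕSₕ = 1142·98 + 2354·79 + 3616·69 + 6654·39 + 7614·116 = 1690116.
Share for 4: 259506/1690116 = 0.15354.
n_4 = 80 × 0.15354 = 12.283... → 12.

12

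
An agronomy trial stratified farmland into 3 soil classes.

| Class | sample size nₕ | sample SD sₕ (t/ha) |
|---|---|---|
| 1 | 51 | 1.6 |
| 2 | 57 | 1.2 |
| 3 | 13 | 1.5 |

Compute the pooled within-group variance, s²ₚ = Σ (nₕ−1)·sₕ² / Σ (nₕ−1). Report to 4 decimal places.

1.9969

1: (51−1)·1.6² = 50·2.56 = 128
2: (57−1)·1.2² = 56·1.44 = 80.64
3: (13−1)·1.5² = 12·2.25 = 27
Numerator = 235.64; denominator = Σ(nₕ−1) = 118.
s²ₚ = 235.64/118 = 1.996949... → 1.9969.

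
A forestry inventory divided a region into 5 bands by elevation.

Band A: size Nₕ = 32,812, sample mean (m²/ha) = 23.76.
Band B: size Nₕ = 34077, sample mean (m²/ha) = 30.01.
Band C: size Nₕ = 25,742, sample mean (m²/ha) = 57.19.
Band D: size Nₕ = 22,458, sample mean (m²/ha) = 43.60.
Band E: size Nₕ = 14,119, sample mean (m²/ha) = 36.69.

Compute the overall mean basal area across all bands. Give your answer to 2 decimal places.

x̄_st = (Σ Nₕx̄ₕ) / (Σ Nₕ) = (32812·23.76 + 34077·30.01 + 25742·57.19 + 22458·43.60 + 14119·36.69) / 129208
= 4771643.78 / 129208 = 36.9299... → 36.93.

36.93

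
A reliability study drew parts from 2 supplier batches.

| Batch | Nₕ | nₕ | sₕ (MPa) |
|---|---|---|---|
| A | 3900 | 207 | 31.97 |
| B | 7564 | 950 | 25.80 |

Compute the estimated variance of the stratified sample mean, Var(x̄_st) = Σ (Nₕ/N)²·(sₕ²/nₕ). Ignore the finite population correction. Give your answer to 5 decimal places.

0.87647

N = 11464; Wₕ = Nₕ/N.
batch A: (3900/11464)²·31.97²/207 = 0.57144151
batch B: (7564/11464)²·25.80²/950 = 0.30503277
Sum = 0.87647428 → 0.87647.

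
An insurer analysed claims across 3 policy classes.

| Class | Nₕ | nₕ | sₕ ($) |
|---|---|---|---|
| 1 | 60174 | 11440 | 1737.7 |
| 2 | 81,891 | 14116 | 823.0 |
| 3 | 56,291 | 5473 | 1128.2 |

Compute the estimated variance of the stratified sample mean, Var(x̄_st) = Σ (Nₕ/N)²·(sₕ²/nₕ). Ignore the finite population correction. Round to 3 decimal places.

N = 198356; Wₕ = Nₕ/N.
class 1: (60174/198356)²·1737.7²/11440 = 24.291294
class 2: (81891/198356)²·823.0²/14116 = 8.178425
class 3: (56291/198356)²·1128.2²/5473 = 18.729837
Sum = 51.199556 → 51.200.

51.200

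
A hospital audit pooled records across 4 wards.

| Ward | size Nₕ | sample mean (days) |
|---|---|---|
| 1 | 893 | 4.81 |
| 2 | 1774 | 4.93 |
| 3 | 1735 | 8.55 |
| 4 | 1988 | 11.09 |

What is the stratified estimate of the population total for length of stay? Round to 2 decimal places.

Estimate total by summing Nₕ·x̄ₕ over strata.
893·4.81 + 1774·4.93 + 1735·8.55 + 1988·11.09 = 4295.33 + 8745.82 + 14834.25 + 22046.92 = 49922.32.

49922.32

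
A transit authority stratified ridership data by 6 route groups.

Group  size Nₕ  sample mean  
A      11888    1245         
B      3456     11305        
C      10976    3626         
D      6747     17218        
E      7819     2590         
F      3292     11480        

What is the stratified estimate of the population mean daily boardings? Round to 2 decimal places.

6063.72

N = 11888 + 3456 + 10976 + 6747 + 7819 + 3292 = 44178.
Weight each subgroup mean by Nₕ/N and sum.
Σ Nₕx̄ₕ = 11888·1245 + 3456·11305 + 10976·3626 + 6747·17218 + 7819·2590 + 3292·11480 = 14800560 + 39070080 + 39798976 + 116169846 + 20251210 + 37792160 = 267882832.
Divide by N: 267882832 / 44178 = 6063.7157... → 6063.72.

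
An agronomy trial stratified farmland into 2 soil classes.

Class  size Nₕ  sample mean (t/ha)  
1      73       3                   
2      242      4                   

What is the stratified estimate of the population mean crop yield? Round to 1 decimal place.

3.8

N = 315; weights Wₕ = Nₕ/N = (0.2317, 0.7683).
x̄_st = Σ Wₕ·x̄ₕ = 0.2317·3 + 0.7683·4 ≈ 3.768...
→ 3.8.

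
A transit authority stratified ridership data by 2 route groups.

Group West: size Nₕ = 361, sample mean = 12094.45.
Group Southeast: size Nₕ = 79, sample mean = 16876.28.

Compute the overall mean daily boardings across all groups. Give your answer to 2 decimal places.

x̄_st = (Σ Nₕx̄ₕ) / (Σ Nₕ) = (361·12094.45 + 79·16876.28) / 440
= 5699322.57 / 440 = 12953.0058... → 12953.01.

12953.01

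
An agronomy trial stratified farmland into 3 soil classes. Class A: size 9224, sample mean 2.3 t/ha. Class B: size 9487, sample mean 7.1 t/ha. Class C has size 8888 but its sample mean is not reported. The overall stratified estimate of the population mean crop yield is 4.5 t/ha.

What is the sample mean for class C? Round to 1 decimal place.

Σ Nₕx̄ₕ = N·μ, so 8888·x̄_C = 27599·4.5 − (9224·2.3 + 9487·7.1).
= 124195.5 − 88572.9 = 35622.6.
x̄_C = 35622.6 / 8888 = 4.008... → 4.0.

4.0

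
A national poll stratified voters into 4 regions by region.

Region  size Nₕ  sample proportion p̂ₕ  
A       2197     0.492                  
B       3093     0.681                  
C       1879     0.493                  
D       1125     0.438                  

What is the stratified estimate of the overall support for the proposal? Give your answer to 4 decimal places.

Wₕ = Nₕ/N with N = 8294: 0.2649, 0.3729, 0.2265, 0.1356.
p̂_st = 0.2649·0.492 + 0.3729·0.681 + 0.2265·0.493 + 0.1356·0.438 ≈ 0.555384... → 0.5554.

0.5554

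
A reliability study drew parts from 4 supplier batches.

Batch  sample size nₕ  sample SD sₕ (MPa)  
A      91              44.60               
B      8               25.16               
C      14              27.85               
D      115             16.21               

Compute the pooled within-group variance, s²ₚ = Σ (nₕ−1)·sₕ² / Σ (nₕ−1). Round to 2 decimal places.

A: (91−1)·44.60² = 90·1989.16 = 179024.4
B: (8−1)·25.16² = 7·633.0256 = 4431.1792
C: (14−1)·27.85² = 13·775.6225 = 10083.0925
D: (115−1)·16.21² = 114·262.7641 = 29955.1074
Numerator = 223493.7791; denominator = Σ(nₕ−1) = 224.
s²ₚ = 223493.7791/224 = 997.7401... → 997.74.

997.74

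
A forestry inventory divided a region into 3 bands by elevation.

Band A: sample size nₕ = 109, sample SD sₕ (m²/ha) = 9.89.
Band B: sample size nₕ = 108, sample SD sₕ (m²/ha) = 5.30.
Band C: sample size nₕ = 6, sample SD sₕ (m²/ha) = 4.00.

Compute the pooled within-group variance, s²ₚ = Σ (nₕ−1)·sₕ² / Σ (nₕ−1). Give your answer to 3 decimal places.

62.042

Degrees of freedom: 108 + 107 + 5 = 220.
Σ(nₕ−1)sₕ² = 108·97.8121 + 107·28.09 + 5·16 = 13649.3368.
s²ₚ = 13649.3368 / 220 = 62.04244 → 62.042.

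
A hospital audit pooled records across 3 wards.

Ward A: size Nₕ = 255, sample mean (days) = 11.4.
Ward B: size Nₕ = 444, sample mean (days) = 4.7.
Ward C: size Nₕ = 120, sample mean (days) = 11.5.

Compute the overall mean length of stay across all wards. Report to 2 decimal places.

7.78

N = 255 + 444 + 120 = 819.
Overall mean = Σ (Nₕ/N)·x̄ₕ — weight by population share, not a simple average.
Σ Nₕx̄ₕ = 255·11.4 + 444·4.7 + 120·11.5 = 2907 + 2086.8 + 1380 = 6373.8.
Divide by N: 6373.8 / 819 = 7.7824... → 7.78.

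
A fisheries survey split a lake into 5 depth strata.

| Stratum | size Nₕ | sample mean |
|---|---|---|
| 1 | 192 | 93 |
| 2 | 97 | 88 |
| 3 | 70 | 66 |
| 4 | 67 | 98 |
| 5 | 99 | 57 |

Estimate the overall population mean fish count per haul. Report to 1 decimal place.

82.3

N = 525; weights Wₕ = Nₕ/N = (0.3657, 0.1848, 0.1333, 0.1276, 0.1886).
x̄_st = Σ Wₕ·x̄ₕ = 0.3657·93 + 0.1848·88 + 0.1333·66 + 0.1276·98 + 0.1886·57 ≈ 82.326...
→ 82.3.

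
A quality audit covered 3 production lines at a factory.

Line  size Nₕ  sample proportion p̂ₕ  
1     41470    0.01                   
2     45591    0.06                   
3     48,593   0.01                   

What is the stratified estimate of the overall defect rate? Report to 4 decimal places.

0.0268

Wₕ = Nₕ/N with N = 135654: 0.3057, 0.3361, 0.3582.
p̂_st = 0.3057·0.01 + 0.3361·0.06 + 0.3582·0.01 ≈ 0.026804... → 0.0268.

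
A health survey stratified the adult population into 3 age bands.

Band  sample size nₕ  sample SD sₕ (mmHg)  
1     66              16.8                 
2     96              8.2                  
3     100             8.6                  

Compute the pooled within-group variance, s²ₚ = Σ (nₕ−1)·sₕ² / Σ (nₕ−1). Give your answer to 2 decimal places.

123.77

Degrees of freedom: 65 + 95 + 99 = 259.
Σ(nₕ−1)sₕ² = 65·282.24 + 95·67.24 + 99·73.96 = 32055.44.
s²ₚ = 32055.44 / 259 = 123.7662... → 123.77.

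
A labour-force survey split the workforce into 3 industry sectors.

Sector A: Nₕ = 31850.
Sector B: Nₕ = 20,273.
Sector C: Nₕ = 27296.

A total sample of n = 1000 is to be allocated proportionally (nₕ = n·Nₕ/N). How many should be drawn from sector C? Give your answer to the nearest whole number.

344

Share of sector C = 27296/79419 = 0.34370.
Allocate 1000 × 0.34370 = 343.696... → 344.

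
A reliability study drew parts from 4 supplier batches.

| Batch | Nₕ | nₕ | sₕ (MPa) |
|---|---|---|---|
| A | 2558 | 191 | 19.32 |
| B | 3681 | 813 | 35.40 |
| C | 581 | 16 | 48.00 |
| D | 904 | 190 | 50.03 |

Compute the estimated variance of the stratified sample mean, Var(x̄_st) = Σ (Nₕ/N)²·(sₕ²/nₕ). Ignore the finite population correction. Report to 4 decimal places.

N = 7724; Wₕ = Nₕ/N.
batch A: (2558/7724)²·19.32²/191 = 0.2143371
batch B: (3681/7724)²·35.40²/813 = 0.3500766
batch C: (581/7724)²·48.00²/16 = 0.8147610
batch D: (904/7724)²·50.03²/190 = 0.1804512
Sum = 1.5596259 → 1.5596.

1.5596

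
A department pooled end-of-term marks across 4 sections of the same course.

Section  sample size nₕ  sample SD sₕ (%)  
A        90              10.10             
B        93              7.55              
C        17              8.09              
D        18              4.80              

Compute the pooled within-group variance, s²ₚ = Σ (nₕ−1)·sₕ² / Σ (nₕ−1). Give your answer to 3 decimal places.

73.654

Degrees of freedom: 89 + 92 + 16 + 17 = 214.
Σ(nₕ−1)sₕ² = 89·102.01 + 92·57.0025 + 16·65.4481 + 17·23.04 = 15761.9696.
s²ₚ = 15761.9696 / 214 = 73.65406... → 73.654.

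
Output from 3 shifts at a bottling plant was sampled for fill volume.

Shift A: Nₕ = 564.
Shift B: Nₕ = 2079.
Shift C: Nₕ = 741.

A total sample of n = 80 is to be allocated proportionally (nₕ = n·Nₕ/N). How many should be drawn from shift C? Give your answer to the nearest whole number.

18

N = 564 + 2079 + 741 = 3384.
n_C = 80·741/3384 = 17.518... → 18.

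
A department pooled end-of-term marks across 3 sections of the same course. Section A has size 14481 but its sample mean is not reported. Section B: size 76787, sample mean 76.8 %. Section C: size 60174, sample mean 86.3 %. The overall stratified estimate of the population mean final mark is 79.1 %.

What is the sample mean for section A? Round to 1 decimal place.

Σ Nₕx̄ₕ = N·μ, so 14481·x̄_A = 151442·79.1 − (76787·76.8 + 60174·86.3).
= 11979062.2 − 11090257.8 = 888804.4.
x̄_A = 888804.4 / 14481 = 61.377... → 61.4.

61.4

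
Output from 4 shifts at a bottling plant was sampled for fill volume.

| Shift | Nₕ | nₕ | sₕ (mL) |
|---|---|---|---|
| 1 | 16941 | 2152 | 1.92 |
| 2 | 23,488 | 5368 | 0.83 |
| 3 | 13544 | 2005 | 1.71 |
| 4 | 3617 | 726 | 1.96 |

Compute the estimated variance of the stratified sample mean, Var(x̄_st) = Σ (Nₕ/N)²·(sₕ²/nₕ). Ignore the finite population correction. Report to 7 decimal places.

N = 57590. Term for each stratum: Wₕ²sₕ²/nₕ.
Var(x̄_st) = 0.0001482327 + 0.0000213472 + 0.0000806636 + 0.0000208727 = 0.0002711163 → 0.0002711.

0.0002711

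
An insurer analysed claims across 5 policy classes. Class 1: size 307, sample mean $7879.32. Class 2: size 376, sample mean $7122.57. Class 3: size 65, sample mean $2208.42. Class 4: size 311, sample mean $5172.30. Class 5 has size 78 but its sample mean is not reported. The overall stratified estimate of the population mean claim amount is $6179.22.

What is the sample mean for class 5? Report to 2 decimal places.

2264.14

Σ Nₕx̄ₕ = N·μ, so 78·x̄_5 = 1137·6179.22 − (307·7879.32 + 376·7122.57 + 65·2208.42 + 311·5172.30).
= 7025773.14 − 6849170.16 = 176602.98.
x̄_5 = 176602.98 / 78 = 2264.1408... → 2264.14.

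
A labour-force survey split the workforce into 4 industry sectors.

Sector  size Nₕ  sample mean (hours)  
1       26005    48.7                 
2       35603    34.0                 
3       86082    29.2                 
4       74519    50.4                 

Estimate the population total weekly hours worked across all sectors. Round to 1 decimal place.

8746297.5

Population total = Σ Nₕ·x̄ₕ (each stratum's size times its mean).
26005·48.7 + 35603·34.0 + 86082·29.2 + 74519·50.4 = 1266443.5 + 1210502 + 2513594.4 + 3755757.6 = 8746297.5.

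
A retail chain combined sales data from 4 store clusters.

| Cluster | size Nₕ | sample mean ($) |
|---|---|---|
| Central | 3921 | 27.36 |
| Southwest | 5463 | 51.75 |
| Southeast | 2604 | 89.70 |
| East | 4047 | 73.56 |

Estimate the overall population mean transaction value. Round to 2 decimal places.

57.45

N = 3921 + 5463 + 2604 + 4047 = 16035.
Weight each subgroup mean by Nₕ/N and sum.
Σ Nₕx̄ₕ = 3921·27.36 + 5463·51.75 + 2604·89.70 + 4047·73.56 = 107278.56 + 282710.25 + 233578.8 + 297697.32 = 921264.93.
Divide by N: 921264.93 / 16035 = 57.4534... → 57.45.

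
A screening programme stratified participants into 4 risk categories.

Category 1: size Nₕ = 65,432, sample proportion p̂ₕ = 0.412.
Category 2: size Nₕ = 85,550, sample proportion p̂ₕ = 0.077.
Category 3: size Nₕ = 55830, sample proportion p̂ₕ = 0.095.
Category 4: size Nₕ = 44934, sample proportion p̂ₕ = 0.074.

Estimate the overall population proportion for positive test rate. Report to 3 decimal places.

0.168

N = 65432 + 85550 + 55830 + 44934 = 251746.
Overall proportion = Σ (Nₕ/N)·p̂ₕ.
Σ Nₕp̂ₕ = 26957.984 + 6587.35 + 5303.85 + 3325.116 = 42174.3.
42174.3 / 251746 = 0.16753... → 0.168.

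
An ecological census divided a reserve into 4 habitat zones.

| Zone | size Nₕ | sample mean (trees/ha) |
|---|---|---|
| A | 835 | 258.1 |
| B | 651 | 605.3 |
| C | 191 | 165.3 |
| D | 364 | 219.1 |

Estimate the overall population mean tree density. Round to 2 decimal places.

353.20

x̄_st = (Σ Nₕx̄ₕ) / (Σ Nₕ) = (835·258.1 + 651·605.3 + 191·165.3 + 364·219.1) / 2041
= 720888.5 / 2041 = 353.2036... → 353.20.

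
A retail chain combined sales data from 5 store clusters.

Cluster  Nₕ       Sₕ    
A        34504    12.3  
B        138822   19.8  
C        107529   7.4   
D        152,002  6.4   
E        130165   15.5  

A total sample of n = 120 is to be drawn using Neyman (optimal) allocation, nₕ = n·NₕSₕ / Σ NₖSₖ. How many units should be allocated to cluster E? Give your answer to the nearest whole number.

A: NₕSₕ = 34504·12.3 = 424399.2
B: NₕSₕ = 138822·19.8 = 2748675.6
C: NₕSₕ = 107529·7.4 = 795714.6
D: NₕSₕ = 152002·6.4 = 972812.8
E: NₕSₕ = 130165·15.5 = 2017557.5
Σ NₕSₕ = 6959159.7.
n_E = 120·2017557.5/6959159.7 = 34.790... → 35.

35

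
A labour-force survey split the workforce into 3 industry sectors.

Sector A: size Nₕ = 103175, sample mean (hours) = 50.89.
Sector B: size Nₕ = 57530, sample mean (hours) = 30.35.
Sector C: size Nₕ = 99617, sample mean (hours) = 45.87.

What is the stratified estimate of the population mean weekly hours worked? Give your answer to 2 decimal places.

44.43

N = 260322; weights Wₕ = Nₕ/N = (0.3963, 0.2210, 0.3827).
x̄_st = Σ Wₕ·x̄ₕ = 0.3963·50.89 + 0.2210·30.35 + 0.3827·45.87 ≈ 44.4298...
→ 44.43.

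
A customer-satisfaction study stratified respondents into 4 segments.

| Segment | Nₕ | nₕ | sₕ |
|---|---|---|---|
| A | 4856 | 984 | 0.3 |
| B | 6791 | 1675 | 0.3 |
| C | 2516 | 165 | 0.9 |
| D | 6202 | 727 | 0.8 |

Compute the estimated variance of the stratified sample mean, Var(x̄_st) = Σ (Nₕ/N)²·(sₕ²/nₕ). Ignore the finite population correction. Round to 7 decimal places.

N = 20365. Term for each stratum: Wₕ²sₕ²/nₕ.
Var(x̄_st) = 0.0000052004 + 0.0000059748 + 0.0000749296 + 0.0000816470 = 0.0001677519 → 0.0001678.

0.0001678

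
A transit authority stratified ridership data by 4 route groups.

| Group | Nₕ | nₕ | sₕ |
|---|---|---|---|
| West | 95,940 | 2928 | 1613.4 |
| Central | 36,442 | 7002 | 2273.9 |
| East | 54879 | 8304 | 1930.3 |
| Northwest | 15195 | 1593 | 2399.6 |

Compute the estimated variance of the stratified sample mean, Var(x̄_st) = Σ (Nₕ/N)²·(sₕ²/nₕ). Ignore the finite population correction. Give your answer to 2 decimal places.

N = 202456; Wₕ = Nₕ/N.
group West: (95940/202456)²·1613.4²/2928 = 199.64165
group Central: (36442/202456)²·2273.9²/7002 = 23.92565
group East: (54879/202456)²·1930.3²/8304 = 32.96958
group Northwest: (15195/202456)²·2399.6²/1593 = 20.36114
Sum = 276.89801 → 276.90.

276.90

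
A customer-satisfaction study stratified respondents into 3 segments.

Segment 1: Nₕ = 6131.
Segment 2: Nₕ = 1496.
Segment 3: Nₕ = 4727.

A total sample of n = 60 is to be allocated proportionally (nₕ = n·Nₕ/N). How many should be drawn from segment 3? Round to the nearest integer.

N = 6131 + 1496 + 4727 = 12354.
n_3 = 60·4727/12354 = 22.958... → 23.

23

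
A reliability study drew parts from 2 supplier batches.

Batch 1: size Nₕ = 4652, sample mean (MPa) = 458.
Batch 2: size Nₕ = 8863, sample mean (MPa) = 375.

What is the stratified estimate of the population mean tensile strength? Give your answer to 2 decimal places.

403.57

N = 4652 + 8863 = 13515.
Overall mean = Σ (Nₕ/N)·x̄ₕ — weight by population share, not a simple average.
Σ Nₕx̄ₕ = 4652·458 + 8863·375 = 2130616 + 3323625 = 5454241.
Divide by N: 5454241 / 13515 = 403.5694... → 403.57.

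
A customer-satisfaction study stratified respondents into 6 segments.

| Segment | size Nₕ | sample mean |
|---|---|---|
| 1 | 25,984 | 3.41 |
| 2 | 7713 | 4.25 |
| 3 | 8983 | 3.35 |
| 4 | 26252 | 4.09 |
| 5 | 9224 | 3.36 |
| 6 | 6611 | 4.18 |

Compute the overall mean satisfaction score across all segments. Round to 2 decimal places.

N = 25984 + 7713 + 8983 + 26252 + 9224 + 6611 = 84767.
Weight each subgroup mean by Nₕ/N and sum.
Σ Nₕx̄ₕ = 25984·3.41 + 7713·4.25 + 8983·3.35 + 26252·4.09 + 9224·3.36 + 6611·4.18 = 88605.44 + 32780.25 + 30093.05 + 107370.68 + 30992.64 + 27633.98 = 317476.04.
Divide by N: 317476.04 / 84767 = 3.7453... → 3.75.

3.75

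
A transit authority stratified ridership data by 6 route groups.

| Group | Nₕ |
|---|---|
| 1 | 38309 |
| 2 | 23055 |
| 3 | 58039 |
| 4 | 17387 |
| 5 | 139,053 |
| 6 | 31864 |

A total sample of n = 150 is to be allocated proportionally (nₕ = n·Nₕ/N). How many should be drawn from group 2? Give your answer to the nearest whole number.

11

N = 38309 + 23055 + 58039 + 17387 + 139053 + 31864 = 307707.
n_2 = 150·23055/307707 = 11.239... → 11.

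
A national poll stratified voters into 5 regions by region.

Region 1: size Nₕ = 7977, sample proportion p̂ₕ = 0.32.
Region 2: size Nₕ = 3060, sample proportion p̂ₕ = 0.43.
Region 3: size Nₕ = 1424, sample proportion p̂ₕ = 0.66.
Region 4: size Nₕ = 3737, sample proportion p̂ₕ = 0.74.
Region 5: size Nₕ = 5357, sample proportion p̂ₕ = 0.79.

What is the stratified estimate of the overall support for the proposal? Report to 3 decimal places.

N = 7977 + 3060 + 1424 + 3737 + 5357 = 21555.
Overall proportion = Σ (Nₕ/N)·p̂ₕ.
Σ Nₕp̂ₕ = 2552.64 + 1315.8 + 939.84 + 2765.38 + 4232.03 = 11805.69.
11805.69 / 21555 = 0.54770... → 0.548.

0.548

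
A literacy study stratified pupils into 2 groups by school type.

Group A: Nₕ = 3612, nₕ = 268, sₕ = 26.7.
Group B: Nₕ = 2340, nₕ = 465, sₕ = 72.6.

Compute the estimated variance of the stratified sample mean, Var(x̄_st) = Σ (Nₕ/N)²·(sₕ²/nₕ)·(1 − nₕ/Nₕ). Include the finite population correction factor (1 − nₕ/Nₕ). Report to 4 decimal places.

2.3108

N = 5952; Wₕ = Nₕ/N.
group A: (3612/5952)²·26.7²/268·(1 − 268/3612) = 0.9069344
group B: (2340/5952)²·72.6²/465·(1 − 465/2340) = 1.4038205
Sum = 2.3107549 → 2.3108.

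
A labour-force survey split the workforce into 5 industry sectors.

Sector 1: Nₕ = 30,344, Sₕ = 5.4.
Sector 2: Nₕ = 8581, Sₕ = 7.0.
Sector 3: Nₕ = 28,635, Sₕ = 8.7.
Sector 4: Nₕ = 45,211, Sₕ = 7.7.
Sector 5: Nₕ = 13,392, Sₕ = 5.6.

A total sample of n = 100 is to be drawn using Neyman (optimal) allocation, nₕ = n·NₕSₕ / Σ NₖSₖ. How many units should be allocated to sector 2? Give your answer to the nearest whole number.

7

Σ NₕSₕ = 30344·5.4 + 8581·7.0 + 28635·8.7 + 45211·7.7 + 13392·5.6 = 896169.
Share for 2: 60067/896169 = 0.06703.
n_2 = 100 × 0.06703 = 6.703... → 7.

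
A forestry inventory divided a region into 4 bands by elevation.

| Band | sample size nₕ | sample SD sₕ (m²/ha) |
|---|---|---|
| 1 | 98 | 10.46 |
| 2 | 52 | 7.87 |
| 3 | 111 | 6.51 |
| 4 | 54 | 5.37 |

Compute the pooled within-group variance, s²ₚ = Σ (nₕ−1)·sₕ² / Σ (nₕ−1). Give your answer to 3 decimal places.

Degrees of freedom: 97 + 51 + 110 + 53 = 311.
Σ(nₕ−1)sₕ² = 97·109.4116 + 51·61.9369 + 110·42.3801 + 53·28.8369 = 19961.8738.
s²ₚ = 19961.8738 / 311 = 64.18609... → 64.186.

64.186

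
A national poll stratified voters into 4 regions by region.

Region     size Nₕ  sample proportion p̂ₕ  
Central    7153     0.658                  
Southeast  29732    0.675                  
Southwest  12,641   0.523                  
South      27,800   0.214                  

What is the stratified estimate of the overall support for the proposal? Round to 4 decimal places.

N = 7153 + 29732 + 12641 + 27800 = 77326.
Overall proportion = Σ (Nₕ/N)·p̂ₕ.
Σ Nₕp̂ₕ = 4706.674 + 20069.1 + 6611.243 + 5949.2 = 37336.217.
37336.217 / 77326 = 0.482842... → 0.4828.

0.4828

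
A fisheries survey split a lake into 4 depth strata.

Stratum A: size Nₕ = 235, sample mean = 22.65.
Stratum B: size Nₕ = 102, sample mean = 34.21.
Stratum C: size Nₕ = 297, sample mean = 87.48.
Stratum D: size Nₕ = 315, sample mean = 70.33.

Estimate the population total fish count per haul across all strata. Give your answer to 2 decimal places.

56947.68

A: 235·22.65 = 5322.75
B: 102·34.21 = 3489.42
C: 297·87.48 = 25981.56
D: 315·70.33 = 22153.95
τ̂ = Σ Nₕx̄ₕ = 56947.68.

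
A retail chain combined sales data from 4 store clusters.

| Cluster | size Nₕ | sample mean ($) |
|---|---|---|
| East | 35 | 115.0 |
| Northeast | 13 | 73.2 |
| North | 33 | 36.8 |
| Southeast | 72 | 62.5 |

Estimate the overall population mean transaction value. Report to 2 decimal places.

N = 35 + 13 + 33 + 72 = 153.
Overall mean = Σ (Nₕ/N)·x̄ₕ — weight by population share, not a simple average.
Σ Nₕx̄ₕ = 35·115.0 + 13·73.2 + 33·36.8 + 72·62.5 = 4025 + 951.6 + 1214.4 + 4500 = 10691.
Divide by N: 10691 / 153 = 69.8758... → 69.88.

69.88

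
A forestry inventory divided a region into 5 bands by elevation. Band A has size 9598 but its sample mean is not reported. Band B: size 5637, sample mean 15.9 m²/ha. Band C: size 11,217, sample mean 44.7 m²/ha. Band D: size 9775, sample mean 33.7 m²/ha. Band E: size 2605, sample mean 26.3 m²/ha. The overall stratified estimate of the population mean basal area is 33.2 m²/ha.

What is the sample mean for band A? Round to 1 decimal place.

31.3

Σ Nₕx̄ₕ = N·μ, so 9598·x̄_A = 38832·33.2 − (5637·15.9 + 11217·44.7 + 9775·33.7 + 2605·26.3).
= 1289222.4 − 988957.2 = 300265.2.
x̄_A = 300265.2 / 9598 = 31.284... → 31.3.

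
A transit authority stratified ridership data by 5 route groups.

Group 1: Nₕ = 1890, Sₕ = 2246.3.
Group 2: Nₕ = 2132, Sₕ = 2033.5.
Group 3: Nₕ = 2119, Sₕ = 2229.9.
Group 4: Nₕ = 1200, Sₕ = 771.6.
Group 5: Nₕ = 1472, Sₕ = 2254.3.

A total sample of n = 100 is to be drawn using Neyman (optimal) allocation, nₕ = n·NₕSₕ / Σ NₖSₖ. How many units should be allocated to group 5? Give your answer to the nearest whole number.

1: NₕSₕ = 1890·2246.3 = 4245507
2: NₕSₕ = 2132·2033.5 = 4335422
3: NₕSₕ = 2119·2229.9 = 4725158.1
4: NₕSₕ = 1200·771.6 = 925920
5: NₕSₕ = 1472·2254.3 = 3318329.6
Σ NₕSₕ = 17550336.7.
n_5 = 100·3318329.6/17550336.7 = 18.907... → 19.

19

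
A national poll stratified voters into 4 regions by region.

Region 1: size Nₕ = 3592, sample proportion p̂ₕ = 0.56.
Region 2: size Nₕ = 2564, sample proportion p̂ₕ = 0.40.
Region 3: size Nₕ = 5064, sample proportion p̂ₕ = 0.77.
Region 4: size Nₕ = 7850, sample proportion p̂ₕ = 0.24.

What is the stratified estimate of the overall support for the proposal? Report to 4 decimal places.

0.4625

Wₕ = Nₕ/N with N = 19070: 0.1884, 0.1345, 0.2655, 0.4116.
p̂_st = 0.1884·0.56 + 0.1345·0.40 + 0.2655·0.77 + 0.4116·0.24 ≈ 0.462528... → 0.4625.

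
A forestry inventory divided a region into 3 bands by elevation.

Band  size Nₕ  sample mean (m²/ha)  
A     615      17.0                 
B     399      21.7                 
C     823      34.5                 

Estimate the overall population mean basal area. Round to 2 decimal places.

25.86

x̄_st = (Σ Nₕx̄ₕ) / (Σ Nₕ) = (615·17.0 + 399·21.7 + 823·34.5) / 1837
= 47506.8 / 1837 = 25.8611... → 25.86.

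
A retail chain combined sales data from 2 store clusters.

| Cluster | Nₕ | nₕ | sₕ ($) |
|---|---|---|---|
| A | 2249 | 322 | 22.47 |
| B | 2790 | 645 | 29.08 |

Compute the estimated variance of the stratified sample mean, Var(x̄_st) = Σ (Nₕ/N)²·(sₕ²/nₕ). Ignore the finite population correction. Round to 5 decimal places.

N = 5039. Term for each stratum: Wₕ²sₕ²/nₕ.
Var(x̄_st) = 0.31234925 + 0.40192848 = 0.71427773 → 0.71428.

0.71428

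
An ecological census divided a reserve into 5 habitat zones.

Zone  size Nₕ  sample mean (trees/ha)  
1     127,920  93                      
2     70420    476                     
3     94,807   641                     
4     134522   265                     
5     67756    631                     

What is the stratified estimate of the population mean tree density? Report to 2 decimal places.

372.59

x̄_st = (Σ Nₕx̄ₕ) / (Σ Nₕ) = (127920·93 + 70420·476 + 94807·641 + 134522·265 + 67756·631) / 495425
= 184590133 / 495425 = 372.5895... → 372.59.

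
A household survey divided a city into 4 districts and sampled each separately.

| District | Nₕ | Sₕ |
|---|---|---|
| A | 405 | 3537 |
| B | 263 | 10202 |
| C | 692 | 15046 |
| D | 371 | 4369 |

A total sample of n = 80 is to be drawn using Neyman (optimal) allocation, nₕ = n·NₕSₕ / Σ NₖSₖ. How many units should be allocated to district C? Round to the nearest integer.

52

Σ NₕSₕ = 405·3537 + 263·10202 + 692·15046 + 371·4369 = 16148342.
Share for C: 10411832/16148342 = 0.64476.
n_C = 80 × 0.64476 = 51.581... → 52.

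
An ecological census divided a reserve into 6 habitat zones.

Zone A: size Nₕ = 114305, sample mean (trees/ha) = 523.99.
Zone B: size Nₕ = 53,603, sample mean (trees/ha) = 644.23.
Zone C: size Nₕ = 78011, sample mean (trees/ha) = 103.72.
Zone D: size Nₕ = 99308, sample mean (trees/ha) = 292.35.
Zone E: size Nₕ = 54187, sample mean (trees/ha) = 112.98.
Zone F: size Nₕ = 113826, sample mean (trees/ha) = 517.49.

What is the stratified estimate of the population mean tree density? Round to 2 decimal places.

383.01

x̄_st = (Σ Nₕx̄ₕ) / (Σ Nₕ) = (114305·523.99 + 53603·644.23 + 78011·103.72 + 99308·292.35 + 54187·112.98 + 113826·517.49) / 513240
= 196577196.36 / 513240 = 383.0122... → 383.01.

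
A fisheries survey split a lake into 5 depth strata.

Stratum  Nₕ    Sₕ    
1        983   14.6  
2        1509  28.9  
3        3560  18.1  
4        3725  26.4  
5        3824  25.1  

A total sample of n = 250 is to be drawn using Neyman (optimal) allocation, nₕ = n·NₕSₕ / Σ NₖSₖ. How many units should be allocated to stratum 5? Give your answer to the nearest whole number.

76

1: NₕSₕ = 983·14.6 = 14351.8
2: NₕSₕ = 1509·28.9 = 43610.1
3: NₕSₕ = 3560·18.1 = 64436
4: NₕSₕ = 3725·26.4 = 98340
5: NₕSₕ = 3824·25.1 = 95982.4
Σ NₕSₕ = 316720.3.
n_5 = 250·95982.4/316720.3 = 75.763... → 76.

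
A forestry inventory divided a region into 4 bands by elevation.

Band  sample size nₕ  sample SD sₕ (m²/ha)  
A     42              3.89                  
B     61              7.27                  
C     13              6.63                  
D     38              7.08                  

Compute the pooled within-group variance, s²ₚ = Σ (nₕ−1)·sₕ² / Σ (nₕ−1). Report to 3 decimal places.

A: (42−1)·3.89² = 41·15.1321 = 620.4161
B: (61−1)·7.27² = 60·52.8529 = 3171.174
C: (13−1)·6.63² = 12·43.9569 = 527.4828
D: (38−1)·7.08² = 37·50.1264 = 1854.6768
Numerator = 6173.7497; denominator = Σ(nₕ−1) = 150.
s²ₚ = 6173.7497/150 = 41.15833... → 41.158.

41.158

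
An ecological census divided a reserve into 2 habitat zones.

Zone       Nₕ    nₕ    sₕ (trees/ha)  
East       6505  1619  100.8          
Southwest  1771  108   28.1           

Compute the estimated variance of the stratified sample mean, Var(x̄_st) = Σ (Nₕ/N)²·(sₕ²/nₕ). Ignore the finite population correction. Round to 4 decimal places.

N = 8276. Term for each stratum: Wₕ²sₕ²/nₕ.
Var(x̄_st) = 3.8772861 + 0.3347997 = 4.2120858 → 4.2121.

4.2121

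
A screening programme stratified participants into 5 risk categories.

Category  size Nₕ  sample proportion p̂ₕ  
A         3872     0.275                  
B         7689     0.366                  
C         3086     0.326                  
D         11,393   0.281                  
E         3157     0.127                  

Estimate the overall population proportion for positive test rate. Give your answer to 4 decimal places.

0.2907

N = 3872 + 7689 + 3086 + 11393 + 3157 = 29197.
Overall proportion = Σ (Nₕ/N)·p̂ₕ.
Σ Nₕp̂ₕ = 1064.8 + 2814.174 + 1006.036 + 3201.433 + 400.939 = 8487.382.
8487.382 / 29197 = 0.290694... → 0.2907.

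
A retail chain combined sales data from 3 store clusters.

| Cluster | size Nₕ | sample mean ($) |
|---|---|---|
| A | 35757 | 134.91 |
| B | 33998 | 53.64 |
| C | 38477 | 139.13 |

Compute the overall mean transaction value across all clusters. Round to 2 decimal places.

110.88

N = 35757 + 33998 + 38477 = 108232.
Overall mean = Σ (Nₕ/N)·x̄ₕ — weight by population share, not a simple average.
Σ Nₕx̄ₕ = 35757·134.91 + 33998·53.64 + 38477·139.13 = 4823976.87 + 1823652.72 + 5353305.01 = 12000934.6.
Divide by N: 12000934.6 / 108232 = 110.8816... → 110.88.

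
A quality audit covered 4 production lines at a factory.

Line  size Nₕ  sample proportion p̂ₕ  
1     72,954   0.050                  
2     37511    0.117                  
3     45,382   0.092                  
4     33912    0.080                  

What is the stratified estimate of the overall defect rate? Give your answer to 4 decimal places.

Wₕ = Nₕ/N with N = 189759: 0.3845, 0.1977, 0.2392, 0.1787.
p̂_st = 0.3845·0.050 + 0.1977·0.117 + 0.2392·0.092 + 0.1787·0.080 ≈ 0.078650... → 0.0787.

0.0787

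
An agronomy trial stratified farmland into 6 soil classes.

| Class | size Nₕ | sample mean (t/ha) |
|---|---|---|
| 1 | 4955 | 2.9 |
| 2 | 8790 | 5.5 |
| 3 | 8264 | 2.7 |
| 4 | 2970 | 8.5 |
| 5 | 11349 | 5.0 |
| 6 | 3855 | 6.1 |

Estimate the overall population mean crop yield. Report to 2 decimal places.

x̄_st = (Σ Nₕx̄ₕ) / (Σ Nₕ) = (4955·2.9 + 8790·5.5 + 8264·2.7 + 2970·8.5 + 11349·5.0 + 3855·6.1) / 40183
= 190532.8 / 40183 = 4.7416... → 4.74.

4.74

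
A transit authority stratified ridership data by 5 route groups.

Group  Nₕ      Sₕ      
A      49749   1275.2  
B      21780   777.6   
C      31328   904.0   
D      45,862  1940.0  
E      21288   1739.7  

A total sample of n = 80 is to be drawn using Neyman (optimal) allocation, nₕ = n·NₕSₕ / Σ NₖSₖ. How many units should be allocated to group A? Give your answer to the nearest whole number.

Σ NₕSₕ = 49749·1275.2 + 21780·777.6 + 31328·904.0 + 45862·1940.0 + 21288·1739.7 = 234703578.4.
Share for A: 63439924.8/234703578.4 = 0.27030.
n_A = 80 × 0.27030 = 21.624... → 22.

22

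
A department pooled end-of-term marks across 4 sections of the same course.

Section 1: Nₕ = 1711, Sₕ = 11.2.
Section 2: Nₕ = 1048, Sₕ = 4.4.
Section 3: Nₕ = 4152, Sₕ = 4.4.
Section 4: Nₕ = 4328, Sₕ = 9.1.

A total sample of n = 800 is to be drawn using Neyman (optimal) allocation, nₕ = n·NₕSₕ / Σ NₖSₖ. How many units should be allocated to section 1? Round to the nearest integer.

Σ NₕSₕ = 1711·11.2 + 1048·4.4 + 4152·4.4 + 4328·9.1 = 81428.
Share for 1: 19163.2/81428 = 0.23534.
n_1 = 800 × 0.23534 = 188.271... → 188.

188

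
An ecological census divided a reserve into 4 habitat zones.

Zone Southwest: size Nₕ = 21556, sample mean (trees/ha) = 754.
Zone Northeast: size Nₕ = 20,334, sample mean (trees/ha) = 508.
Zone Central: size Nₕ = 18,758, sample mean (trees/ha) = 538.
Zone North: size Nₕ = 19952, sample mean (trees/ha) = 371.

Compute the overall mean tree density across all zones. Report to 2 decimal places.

546.86

N = 80600; weights Wₕ = Nₕ/N = (0.2674, 0.2523, 0.2327, 0.2475).
x̄_st = Σ Wₕ·x̄ₕ = 0.2674·754 + 0.2523·508 + 0.2327·538 + 0.2475·371 ≈ 546.8597...
→ 546.86.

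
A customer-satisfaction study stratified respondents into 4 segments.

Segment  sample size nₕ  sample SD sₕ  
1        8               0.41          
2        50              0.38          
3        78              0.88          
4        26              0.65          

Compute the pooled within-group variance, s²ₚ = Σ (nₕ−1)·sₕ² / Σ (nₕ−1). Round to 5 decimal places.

1: (8−1)·0.41² = 7·0.1681 = 1.1767
2: (50−1)·0.38² = 49·0.1444 = 7.0756
3: (78−1)·0.88² = 77·0.7744 = 59.6288
4: (26−1)·0.65² = 25·0.4225 = 10.5625
Numerator = 78.4436; denominator = Σ(nₕ−1) = 158.
s²ₚ = 78.4436/158 = 0.4964785... → 0.49648.

0.49648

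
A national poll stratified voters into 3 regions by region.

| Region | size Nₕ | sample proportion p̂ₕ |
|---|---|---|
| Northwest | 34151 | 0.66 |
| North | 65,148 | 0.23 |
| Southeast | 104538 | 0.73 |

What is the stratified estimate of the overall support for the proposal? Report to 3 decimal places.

N = 34151 + 65148 + 104538 = 203837.
Overall proportion = Σ (Nₕ/N)·p̂ₕ.
Σ Nₕp̂ₕ = 22539.66 + 14984.04 + 76312.74 = 113836.44.
113836.44 / 203837 = 0.55847... → 0.558.

0.558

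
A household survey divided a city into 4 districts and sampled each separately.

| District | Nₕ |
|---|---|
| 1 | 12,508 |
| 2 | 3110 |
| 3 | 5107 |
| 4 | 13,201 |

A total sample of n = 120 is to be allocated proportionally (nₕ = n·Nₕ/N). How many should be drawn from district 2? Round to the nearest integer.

N = 12508 + 3110 + 5107 + 13201 = 33926.
n_2 = 120·3110/33926 = 11.000... → 11.

11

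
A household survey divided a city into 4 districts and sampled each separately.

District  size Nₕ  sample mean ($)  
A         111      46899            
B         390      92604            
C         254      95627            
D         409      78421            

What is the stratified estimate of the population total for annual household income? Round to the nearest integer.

A: 111·46899 = 5205789
B: 390·92604 = 36115560
C: 254·95627 = 24289258
D: 409·78421 = 32074189
τ̂ = Σ Nₕx̄ₕ = 97684796.

97684796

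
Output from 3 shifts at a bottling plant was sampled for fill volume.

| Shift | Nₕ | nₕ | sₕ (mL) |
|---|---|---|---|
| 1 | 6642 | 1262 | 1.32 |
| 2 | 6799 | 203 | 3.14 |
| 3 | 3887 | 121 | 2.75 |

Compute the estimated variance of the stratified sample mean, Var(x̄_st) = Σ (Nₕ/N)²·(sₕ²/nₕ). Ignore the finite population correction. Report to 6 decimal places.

0.010825

N = 17328; Wₕ = Nₕ/N.
shift 1: (6642/17328)²·1.32²/1262 = 0.000202857
shift 2: (6799/17328)²·3.14²/203 = 0.007477501
shift 3: (3887/17328)²·2.75²/121 = 0.003144939
Sum = 0.010825296 → 0.010825.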